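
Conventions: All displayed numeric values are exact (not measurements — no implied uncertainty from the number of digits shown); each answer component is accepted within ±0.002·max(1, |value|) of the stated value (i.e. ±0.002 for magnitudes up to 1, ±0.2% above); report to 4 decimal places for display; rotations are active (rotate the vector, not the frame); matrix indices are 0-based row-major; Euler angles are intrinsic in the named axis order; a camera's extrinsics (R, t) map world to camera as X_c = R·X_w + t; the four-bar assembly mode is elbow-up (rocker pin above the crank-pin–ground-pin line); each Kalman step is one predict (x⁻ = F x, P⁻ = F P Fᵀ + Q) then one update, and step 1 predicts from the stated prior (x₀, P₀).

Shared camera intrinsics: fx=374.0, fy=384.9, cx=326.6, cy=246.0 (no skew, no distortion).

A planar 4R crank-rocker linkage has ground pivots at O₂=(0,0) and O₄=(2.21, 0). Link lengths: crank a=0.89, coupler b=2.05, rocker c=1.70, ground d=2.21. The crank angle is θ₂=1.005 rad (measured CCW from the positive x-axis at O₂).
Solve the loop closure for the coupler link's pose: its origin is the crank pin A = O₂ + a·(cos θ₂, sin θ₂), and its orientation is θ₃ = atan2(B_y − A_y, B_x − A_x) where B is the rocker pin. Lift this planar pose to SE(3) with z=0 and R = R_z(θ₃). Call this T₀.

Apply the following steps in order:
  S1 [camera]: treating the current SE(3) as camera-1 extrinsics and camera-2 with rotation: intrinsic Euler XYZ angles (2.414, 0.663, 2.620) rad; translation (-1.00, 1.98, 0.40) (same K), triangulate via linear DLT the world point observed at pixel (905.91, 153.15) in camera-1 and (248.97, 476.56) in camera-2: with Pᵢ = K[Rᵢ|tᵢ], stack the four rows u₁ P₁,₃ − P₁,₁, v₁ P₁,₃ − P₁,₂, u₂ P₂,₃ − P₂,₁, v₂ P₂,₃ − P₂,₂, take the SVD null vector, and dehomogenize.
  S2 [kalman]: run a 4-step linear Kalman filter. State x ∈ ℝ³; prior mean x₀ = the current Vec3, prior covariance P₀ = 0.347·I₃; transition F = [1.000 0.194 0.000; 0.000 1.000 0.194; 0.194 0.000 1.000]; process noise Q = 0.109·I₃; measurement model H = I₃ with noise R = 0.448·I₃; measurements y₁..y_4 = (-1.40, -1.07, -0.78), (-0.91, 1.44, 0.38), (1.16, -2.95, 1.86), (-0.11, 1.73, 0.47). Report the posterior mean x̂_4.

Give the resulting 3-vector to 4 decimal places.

result = (-0.0916, 0.1463, 0.7666)

source (fourbar_fk): coupler pose = R=[0.8870 -0.4617 0.0000; 0.4617 0.8870 0.0000; 0.0000 0.0000 1.0000], t=(0.4771, 0.7513, 0.0000)
after S1 (triangulate): (0.4638, -1.3542, 0.9773)
after S2 (kf_track): (-0.0916, 0.1463, 0.7666)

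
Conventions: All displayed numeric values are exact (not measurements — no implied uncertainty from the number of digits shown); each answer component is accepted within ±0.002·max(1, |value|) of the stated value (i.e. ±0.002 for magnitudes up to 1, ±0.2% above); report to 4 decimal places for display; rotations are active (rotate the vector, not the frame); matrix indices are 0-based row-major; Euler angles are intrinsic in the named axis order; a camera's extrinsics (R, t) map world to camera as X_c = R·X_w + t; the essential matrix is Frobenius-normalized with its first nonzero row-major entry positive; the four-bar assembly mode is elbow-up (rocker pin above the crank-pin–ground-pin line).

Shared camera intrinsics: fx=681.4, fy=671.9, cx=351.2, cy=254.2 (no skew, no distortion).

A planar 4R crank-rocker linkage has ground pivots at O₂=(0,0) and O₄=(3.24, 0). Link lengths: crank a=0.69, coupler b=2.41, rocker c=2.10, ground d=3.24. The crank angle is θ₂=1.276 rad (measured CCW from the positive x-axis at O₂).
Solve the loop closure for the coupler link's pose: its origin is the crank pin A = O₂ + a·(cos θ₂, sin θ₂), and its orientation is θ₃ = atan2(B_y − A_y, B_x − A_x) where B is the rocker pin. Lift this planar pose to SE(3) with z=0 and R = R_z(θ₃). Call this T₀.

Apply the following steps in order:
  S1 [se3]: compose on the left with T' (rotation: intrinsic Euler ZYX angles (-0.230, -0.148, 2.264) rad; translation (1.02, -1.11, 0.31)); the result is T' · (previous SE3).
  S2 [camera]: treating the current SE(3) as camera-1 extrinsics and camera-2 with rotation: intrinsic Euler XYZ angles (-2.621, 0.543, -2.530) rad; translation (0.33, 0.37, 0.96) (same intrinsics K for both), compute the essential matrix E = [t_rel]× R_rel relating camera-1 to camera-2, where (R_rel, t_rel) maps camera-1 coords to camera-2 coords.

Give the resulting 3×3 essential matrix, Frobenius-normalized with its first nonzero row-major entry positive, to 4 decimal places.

source (fourbar_fk): coupler pose = R=[0.8648 -0.5020 0.0000; 0.5020 0.8648 0.0000; 0.0000 0.0000 1.0000], t=(0.2005, 0.6602, 0.0000)
after S1 (compose_se3): R=[0.7043 -0.7050 -0.0836; -0.4944 -0.4025 -0.7704; 0.5095 0.5839 -0.6320], t=(1.0440, -1.5489, 0.8419)
after S2 (essential): [0.1821 0.2062 -0.5353; -0.1808 -0.2277 -0.4614; -0.3729 -0.4481 -0.0225]

matrix = [0.1821 0.2062 -0.5353; -0.1808 -0.2277 -0.4614; -0.3729 -0.4481 -0.0225]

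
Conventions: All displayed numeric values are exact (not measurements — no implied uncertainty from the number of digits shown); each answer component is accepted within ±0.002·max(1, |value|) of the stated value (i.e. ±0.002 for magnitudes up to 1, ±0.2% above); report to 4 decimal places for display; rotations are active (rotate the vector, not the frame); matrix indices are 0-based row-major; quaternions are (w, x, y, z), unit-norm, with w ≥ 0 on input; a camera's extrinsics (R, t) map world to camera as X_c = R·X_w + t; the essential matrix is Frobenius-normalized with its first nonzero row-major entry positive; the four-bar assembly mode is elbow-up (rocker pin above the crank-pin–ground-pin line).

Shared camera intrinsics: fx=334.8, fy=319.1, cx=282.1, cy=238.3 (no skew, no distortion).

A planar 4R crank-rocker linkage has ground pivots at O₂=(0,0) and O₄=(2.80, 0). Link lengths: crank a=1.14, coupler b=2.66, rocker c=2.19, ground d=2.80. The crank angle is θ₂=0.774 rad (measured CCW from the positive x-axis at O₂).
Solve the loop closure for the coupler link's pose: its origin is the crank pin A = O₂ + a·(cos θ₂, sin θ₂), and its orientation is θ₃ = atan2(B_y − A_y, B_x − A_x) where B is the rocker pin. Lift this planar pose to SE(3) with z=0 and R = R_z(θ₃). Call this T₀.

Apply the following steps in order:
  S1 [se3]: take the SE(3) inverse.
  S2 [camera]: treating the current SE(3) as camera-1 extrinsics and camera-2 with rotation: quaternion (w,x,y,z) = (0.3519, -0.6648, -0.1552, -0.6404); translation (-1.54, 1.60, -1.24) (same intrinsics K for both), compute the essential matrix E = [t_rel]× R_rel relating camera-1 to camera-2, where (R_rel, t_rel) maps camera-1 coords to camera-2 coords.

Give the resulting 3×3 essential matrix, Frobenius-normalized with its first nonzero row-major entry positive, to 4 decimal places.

matrix = [0.0953 -0.4671 0.2534; 0.1599 -0.4985 -0.2192; 0.0710 0.0091 -0.6174]

source (fourbar_fk): coupler pose = R=[0.8564 -0.5163 0.0000; 0.5163 0.8564 0.0000; 0.0000 0.0000 1.0000], t=(0.8152, 0.7969, 0.0000)
after S1 (invert_se3): R=[0.8564 0.5163 0.0000; -0.5163 0.8564 0.0000; 0.0000 0.0000 1.0000], t=(-1.1096, -0.2615, 0.0000)
after S2 (essential): [0.0953 -0.4671 0.2534; 0.1599 -0.4985 -0.2192; 0.0710 0.0091 -0.6174]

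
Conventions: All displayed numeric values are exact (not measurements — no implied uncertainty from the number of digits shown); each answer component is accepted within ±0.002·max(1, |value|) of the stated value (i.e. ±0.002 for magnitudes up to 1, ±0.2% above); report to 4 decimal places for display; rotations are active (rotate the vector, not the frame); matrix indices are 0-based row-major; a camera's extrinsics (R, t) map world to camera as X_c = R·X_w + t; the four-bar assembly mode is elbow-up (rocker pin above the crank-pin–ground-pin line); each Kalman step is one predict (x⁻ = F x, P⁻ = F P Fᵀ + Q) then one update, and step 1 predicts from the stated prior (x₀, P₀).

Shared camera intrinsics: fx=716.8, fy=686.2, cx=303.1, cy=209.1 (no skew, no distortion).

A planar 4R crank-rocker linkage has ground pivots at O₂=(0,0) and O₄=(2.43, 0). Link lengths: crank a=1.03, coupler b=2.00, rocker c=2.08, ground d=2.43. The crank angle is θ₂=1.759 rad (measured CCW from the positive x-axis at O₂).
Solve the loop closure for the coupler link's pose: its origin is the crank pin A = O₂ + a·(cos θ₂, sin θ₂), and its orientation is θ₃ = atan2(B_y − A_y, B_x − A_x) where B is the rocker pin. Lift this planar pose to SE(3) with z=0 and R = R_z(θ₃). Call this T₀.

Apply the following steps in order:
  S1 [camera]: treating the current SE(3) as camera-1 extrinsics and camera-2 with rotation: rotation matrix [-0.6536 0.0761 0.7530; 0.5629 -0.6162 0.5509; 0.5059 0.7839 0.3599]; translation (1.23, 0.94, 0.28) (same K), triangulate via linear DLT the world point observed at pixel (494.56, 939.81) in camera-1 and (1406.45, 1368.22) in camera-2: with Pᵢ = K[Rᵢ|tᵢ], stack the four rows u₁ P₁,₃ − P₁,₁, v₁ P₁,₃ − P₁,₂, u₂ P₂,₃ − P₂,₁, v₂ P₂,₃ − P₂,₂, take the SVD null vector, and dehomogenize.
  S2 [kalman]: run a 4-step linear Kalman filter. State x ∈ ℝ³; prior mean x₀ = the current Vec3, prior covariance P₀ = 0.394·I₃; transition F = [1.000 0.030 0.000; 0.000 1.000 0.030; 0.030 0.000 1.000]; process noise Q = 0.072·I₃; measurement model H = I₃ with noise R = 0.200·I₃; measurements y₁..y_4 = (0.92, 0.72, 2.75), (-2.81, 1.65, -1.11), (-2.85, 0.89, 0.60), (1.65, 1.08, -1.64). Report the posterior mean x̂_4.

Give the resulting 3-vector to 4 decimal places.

source (fourbar_fk): coupler pose = R=[0.8946 -0.4469 0.0000; 0.4469 0.8946 0.0000; 0.0000 0.0000 1.0000], t=(-0.1927, 1.0118, 0.0000)
after S1 (triangulate): (0.6590, 0.1030, 1.3133)
after S2 (kf_track): (-0.2711, 1.0559, -0.4523)

result = (-0.2711, 1.0559, -0.4523)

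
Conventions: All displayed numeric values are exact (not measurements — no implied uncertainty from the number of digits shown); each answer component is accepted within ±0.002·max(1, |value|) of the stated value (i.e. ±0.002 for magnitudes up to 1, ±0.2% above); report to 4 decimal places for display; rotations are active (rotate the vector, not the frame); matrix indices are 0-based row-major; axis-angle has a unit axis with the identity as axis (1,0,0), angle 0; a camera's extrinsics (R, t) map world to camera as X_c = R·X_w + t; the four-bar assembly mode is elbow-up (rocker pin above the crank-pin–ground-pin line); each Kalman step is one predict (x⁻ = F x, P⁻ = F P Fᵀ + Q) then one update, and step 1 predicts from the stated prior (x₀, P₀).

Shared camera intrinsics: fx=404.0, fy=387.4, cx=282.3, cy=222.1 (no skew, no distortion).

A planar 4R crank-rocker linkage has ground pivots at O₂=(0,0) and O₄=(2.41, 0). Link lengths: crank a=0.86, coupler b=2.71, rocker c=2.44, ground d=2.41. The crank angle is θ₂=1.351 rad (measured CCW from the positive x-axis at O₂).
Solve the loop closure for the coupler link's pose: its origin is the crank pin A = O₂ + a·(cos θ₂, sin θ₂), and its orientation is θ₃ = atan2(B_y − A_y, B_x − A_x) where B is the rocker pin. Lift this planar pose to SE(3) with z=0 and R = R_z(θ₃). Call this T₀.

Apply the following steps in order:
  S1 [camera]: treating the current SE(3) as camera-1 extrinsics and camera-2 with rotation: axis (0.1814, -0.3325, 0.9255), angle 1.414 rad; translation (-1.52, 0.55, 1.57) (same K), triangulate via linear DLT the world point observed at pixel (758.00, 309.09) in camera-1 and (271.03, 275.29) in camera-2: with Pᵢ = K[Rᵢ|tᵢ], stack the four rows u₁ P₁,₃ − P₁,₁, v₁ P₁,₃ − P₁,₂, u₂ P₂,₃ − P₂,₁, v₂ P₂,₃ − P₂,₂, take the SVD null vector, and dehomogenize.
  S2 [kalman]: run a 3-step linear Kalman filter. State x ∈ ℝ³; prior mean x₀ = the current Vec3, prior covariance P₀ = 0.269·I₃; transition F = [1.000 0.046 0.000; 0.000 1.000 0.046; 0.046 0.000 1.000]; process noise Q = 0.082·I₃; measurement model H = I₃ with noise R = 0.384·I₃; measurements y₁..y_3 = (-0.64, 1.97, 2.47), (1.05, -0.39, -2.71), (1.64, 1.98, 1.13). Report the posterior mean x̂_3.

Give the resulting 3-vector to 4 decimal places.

result = (1.0518, 0.7568, 0.6227)

source (fourbar_fk): coupler pose = R=[0.8070 -0.5906 0.0000; 0.5906 0.8070 0.0000; 0.0000 0.0000 1.0000], t=(0.1875, 0.8393, 0.0000)
after S1 (triangulate): (1.4372, -1.5562, 1.9247)
after S2 (kf_track): (1.0518, 0.7568, 0.6227)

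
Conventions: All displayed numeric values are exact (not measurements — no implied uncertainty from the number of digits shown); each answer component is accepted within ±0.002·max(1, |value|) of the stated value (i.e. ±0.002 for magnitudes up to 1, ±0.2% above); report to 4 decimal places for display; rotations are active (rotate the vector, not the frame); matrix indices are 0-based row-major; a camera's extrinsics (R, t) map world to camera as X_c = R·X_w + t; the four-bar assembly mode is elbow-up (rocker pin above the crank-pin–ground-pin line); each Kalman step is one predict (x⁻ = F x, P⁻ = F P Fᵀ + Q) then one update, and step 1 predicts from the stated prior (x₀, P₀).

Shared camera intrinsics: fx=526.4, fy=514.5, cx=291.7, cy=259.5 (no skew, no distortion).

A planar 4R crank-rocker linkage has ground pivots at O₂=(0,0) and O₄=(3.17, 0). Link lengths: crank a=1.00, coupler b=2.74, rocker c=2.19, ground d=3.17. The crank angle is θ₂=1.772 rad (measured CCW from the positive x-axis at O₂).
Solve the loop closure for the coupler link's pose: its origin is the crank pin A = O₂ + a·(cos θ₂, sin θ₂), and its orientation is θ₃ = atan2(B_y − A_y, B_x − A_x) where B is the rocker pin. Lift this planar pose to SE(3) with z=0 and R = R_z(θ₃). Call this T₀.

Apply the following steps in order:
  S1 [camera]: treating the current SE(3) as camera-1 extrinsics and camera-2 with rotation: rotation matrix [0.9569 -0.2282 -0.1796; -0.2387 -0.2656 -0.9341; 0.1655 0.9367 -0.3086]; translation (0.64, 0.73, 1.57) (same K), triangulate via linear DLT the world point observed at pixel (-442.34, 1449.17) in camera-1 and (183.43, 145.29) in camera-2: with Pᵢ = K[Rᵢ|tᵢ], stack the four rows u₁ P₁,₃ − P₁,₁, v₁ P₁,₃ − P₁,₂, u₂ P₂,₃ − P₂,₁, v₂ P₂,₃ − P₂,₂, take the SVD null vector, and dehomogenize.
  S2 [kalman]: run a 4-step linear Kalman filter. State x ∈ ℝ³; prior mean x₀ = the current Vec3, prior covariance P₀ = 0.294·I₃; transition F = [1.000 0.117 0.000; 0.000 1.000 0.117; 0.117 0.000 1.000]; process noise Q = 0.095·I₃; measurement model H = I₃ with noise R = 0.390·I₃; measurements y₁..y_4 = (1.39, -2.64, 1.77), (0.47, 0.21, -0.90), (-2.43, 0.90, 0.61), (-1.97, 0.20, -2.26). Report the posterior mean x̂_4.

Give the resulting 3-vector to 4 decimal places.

result = (-1.2758, 0.1965, -0.6999)

source (fourbar_fk): coupler pose = R=[0.9246 -0.3811 0.0000; 0.3811 0.9246 0.0000; 0.0000 0.0000 1.0000], t=(-0.1998, 0.9798, 0.0000)
after S1 (triangulate): (-0.6344, 1.9335, 1.0923)
after S2 (kf_track): (-1.2758, 0.1965, -0.6999)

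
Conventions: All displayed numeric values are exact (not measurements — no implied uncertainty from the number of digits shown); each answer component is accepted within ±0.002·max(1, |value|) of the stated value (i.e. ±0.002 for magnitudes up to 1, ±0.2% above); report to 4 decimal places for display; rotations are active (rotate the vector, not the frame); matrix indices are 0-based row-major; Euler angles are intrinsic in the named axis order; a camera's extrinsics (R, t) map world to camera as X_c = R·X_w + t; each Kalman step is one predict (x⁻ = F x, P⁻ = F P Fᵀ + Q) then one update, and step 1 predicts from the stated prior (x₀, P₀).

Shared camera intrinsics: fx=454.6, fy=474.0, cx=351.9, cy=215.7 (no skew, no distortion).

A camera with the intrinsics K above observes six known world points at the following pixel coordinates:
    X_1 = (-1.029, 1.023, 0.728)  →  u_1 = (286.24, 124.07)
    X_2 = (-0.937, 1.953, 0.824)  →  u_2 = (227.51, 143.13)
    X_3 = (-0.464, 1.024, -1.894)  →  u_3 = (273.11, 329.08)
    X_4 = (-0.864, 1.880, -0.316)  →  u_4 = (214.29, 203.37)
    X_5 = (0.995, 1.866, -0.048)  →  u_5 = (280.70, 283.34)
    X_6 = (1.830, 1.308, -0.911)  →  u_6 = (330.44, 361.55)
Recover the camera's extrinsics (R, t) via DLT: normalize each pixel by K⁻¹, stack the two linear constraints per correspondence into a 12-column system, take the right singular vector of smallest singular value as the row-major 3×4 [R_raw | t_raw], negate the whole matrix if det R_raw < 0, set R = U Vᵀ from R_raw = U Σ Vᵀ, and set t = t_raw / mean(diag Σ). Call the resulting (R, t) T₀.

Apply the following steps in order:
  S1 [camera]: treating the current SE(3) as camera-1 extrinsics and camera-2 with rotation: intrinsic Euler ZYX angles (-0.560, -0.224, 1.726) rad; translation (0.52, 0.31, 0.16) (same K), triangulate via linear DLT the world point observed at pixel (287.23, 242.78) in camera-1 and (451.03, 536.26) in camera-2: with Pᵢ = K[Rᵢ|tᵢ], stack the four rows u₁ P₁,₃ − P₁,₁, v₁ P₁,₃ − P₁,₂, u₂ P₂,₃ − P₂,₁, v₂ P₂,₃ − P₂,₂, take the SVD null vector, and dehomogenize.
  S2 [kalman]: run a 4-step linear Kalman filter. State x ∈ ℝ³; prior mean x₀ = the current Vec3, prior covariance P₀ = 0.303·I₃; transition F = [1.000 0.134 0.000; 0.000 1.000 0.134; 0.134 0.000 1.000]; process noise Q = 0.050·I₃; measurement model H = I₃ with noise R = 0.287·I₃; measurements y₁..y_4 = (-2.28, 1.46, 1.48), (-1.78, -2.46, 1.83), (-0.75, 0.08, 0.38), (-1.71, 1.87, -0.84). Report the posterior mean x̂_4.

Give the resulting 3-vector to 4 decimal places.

source (pnp_recover): camera pose = R=[0.2999 -0.9536 0.0270; 0.7018 0.2014 -0.6833; 0.6461 0.2239 0.7297], t=(0.4100, -0.1300, 5.8211)
after S1 (triangulate): (-0.2363, 1.1645, -0.5518)
after S2 (kf_track): (-1.3650, 0.6381, 0.0069)

result = (-1.3650, 0.6381, 0.0069)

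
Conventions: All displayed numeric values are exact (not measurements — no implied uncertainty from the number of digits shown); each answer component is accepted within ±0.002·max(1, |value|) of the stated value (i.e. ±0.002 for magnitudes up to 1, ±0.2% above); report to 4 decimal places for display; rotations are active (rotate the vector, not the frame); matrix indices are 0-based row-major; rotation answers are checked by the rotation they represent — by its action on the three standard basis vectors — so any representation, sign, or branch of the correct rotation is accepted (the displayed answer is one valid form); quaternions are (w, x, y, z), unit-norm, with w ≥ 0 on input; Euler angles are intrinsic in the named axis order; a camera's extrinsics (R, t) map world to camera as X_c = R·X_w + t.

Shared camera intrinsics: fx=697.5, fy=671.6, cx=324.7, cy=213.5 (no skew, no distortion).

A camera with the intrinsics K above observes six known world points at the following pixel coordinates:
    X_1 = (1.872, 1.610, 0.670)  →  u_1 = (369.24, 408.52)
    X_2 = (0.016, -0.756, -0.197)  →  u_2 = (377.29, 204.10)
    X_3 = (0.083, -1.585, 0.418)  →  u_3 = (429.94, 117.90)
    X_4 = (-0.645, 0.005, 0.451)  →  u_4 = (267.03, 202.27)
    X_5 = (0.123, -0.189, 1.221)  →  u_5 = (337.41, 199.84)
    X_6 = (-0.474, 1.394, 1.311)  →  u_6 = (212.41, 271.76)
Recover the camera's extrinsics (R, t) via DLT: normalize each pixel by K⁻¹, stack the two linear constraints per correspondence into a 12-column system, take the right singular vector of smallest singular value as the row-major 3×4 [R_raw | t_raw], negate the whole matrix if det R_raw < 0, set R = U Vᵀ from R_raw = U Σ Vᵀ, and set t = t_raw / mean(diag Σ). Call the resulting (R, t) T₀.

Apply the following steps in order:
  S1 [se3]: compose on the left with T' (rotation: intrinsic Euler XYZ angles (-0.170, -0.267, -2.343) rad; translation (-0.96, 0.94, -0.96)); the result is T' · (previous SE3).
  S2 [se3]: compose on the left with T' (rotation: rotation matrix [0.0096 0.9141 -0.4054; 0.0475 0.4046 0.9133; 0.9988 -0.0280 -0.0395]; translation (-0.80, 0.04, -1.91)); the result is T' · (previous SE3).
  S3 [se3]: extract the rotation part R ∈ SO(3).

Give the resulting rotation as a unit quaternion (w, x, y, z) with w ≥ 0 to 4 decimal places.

rotation (quat) = (0.0954, -0.0751, 0.8684, 0.4808)

source (pnp_recover): camera pose = R=[0.8059 -0.5898 -0.0512; 0.5275 0.7547 -0.3901; 0.2687 0.2874 0.9193], t=(-0.0100, 0.4000, 6.4792)
after S1 (compose_se3): R=[-0.2488 0.8426 -0.4777; -0.8961 -0.0131 0.4436; 0.3675 0.5384 0.7583], t=(-2.3863, 1.7424, 5.3219)
after S2 (compose_se3): R=[-0.9705 -0.2222 0.0934; -0.0388 0.5264 0.8494; -0.2379 0.8207 -0.5195], t=(-1.3877, 5.4920, -4.5527)
after S3 (rot_of_se3): [-0.9705 -0.2222 0.0934; -0.0388 0.5264 0.8494; -0.2379 0.8207 -0.5195]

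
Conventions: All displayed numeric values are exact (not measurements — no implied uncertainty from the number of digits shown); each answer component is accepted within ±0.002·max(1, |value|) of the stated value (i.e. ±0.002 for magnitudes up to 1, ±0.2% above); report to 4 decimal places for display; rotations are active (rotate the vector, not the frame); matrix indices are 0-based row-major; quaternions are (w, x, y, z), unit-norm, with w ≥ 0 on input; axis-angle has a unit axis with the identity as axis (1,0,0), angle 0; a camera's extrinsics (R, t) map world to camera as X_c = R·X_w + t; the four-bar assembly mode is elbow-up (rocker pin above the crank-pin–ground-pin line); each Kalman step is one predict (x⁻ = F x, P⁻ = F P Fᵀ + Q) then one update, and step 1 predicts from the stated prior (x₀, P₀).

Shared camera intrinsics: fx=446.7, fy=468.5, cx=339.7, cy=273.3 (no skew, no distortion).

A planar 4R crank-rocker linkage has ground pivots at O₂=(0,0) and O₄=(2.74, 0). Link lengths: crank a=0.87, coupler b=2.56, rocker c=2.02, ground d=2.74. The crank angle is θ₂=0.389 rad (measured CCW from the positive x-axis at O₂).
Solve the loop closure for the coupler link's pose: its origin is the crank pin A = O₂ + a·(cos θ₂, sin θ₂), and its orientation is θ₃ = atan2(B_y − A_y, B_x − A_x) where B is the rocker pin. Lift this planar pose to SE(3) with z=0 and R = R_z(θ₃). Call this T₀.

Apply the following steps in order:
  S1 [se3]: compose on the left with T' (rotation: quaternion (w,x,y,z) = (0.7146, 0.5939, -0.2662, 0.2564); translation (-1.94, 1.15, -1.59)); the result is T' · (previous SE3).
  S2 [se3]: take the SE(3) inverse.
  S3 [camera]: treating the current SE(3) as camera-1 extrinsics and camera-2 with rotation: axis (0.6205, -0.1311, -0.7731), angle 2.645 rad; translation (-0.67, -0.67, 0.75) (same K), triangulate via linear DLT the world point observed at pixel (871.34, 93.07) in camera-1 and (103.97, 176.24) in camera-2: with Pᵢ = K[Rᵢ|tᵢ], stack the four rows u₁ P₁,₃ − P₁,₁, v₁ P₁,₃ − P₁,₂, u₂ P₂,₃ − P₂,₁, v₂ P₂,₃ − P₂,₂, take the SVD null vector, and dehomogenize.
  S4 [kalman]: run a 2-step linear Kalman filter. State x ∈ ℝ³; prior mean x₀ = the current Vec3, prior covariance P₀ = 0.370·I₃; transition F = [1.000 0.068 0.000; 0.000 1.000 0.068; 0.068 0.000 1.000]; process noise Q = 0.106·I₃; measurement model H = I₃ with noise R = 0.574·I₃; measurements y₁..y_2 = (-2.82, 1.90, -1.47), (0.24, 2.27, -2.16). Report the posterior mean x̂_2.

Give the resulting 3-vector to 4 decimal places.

source (fourbar_fk): coupler pose = R=[0.7511 -0.6602 0.0000; 0.6602 0.7511 0.0000; 0.0000 0.0000 1.0000], t=(0.8050, 0.3300, 0.0000)
after S1 (compose_se3): R=[0.0952 -0.9926 -0.0759; 0.1454 0.0893 -0.9853; 0.9848 0.0828 0.1528], t=(-1.5802, 1.2443, -0.8035)
after S2 (invert_se3): R=[0.0952 0.1454 0.9848; -0.9926 0.0893 0.0828; -0.0759 -0.9853 0.1528], t=(0.7609, -1.6130, 1.2289)
after S3 (triangulate): (-1.1126, 0.3001, 0.6384)
after S4 (kf_track): (-1.0187, 1.4876, -1.0874)

result = (-1.0187, 1.4876, -1.0874)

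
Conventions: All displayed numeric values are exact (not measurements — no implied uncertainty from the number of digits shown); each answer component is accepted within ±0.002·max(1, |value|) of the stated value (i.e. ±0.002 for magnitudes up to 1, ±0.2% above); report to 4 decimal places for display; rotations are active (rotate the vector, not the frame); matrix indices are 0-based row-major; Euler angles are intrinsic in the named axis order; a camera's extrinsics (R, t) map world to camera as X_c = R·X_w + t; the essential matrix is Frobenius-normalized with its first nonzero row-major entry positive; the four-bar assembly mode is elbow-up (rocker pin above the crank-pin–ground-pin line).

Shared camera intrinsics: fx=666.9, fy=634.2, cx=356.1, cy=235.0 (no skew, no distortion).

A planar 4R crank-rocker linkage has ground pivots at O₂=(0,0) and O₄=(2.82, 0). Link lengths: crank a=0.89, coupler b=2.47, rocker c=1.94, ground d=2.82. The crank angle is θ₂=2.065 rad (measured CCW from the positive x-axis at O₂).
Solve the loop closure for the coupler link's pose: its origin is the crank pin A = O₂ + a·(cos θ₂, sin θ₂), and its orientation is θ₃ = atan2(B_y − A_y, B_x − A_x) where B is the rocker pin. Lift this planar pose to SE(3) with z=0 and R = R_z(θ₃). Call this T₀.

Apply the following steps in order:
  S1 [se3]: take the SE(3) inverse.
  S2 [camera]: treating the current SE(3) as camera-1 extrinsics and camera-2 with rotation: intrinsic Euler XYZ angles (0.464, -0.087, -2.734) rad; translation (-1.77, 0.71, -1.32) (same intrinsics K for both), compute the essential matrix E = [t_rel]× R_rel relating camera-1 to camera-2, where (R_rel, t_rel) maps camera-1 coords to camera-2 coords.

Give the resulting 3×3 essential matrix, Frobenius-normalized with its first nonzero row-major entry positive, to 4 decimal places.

source (fourbar_fk): coupler pose = R=[0.9296 -0.3685 0.0000; 0.3685 0.9296 0.0000; 0.0000 0.0000 1.0000], t=(-0.4222, 0.7835, 0.0000)
after S1 (invert_se3): R=[0.9296 0.3685 0.0000; -0.3685 0.9296 0.0000; 0.0000 0.0000 1.0000], t=(0.1037, -0.8839, 0.0000)
after S2 (essential): [0.3734 0.3973 0.1918; -0.2529 0.5104 -0.4127; -0.2968 -0.2184 -0.1878]

matrix = [0.3734 0.3973 0.1918; -0.2529 0.5104 -0.4127; -0.2968 -0.2184 -0.1878]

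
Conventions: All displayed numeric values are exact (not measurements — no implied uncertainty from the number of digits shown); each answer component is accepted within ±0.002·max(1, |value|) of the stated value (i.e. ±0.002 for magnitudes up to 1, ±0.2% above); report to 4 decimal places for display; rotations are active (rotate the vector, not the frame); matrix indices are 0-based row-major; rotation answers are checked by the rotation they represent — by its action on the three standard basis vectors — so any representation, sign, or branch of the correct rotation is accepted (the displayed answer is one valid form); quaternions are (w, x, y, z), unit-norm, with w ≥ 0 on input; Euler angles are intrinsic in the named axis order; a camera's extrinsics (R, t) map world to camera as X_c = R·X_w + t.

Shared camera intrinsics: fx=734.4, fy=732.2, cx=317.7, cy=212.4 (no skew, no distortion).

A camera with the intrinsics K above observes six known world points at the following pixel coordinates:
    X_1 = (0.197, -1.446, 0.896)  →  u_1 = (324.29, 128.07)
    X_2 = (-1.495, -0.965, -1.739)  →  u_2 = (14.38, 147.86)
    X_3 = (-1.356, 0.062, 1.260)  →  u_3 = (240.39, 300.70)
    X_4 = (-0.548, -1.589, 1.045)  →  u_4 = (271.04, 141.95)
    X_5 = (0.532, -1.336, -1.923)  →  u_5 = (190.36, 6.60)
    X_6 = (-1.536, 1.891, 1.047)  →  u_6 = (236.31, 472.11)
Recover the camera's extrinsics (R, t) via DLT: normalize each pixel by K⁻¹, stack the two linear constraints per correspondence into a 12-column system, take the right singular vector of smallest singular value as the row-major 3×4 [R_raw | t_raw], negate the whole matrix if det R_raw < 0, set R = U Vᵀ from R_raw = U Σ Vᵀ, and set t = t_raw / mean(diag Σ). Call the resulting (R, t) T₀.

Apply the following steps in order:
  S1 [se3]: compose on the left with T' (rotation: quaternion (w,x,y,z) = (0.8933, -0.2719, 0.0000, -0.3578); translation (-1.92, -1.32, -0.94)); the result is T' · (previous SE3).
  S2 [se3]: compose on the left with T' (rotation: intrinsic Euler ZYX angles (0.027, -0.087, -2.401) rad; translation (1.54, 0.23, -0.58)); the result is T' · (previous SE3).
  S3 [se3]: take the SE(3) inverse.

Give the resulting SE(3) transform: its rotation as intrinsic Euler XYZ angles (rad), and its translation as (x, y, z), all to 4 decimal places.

source (pnp_recover): camera pose = R=[0.8731 0.1556 0.4621; -0.2784 0.9372 0.2104; -0.4004 -0.3123 0.8615], t=(-0.2900, 0.3099, 6.7696)
after S1 (compose_se3): R=[0.3936 0.6541 0.6459; -0.9186 0.3074 0.2485; -0.0360 -0.6911 0.7218], t=(-0.6203, 2.3388, 4.6216)
after S2 (compose_se3): R=[0.3182 0.6438 0.6959; 0.6625 -0.6761 0.3226; 0.6781 0.3584 -0.6417], t=(1.3180, 1.6166, -5.6042)
after S3 (invert_se3): R=[0.3182 0.6625 0.6781; 0.6438 -0.6761 0.3584; 0.6959 0.3226 -0.6417], t=(2.3100, 2.2527, -5.0345)

rotation (euler_xyz) = (-2.6323, 0.7452, -1.1230), translation = (2.3100, 2.2527, -5.0345)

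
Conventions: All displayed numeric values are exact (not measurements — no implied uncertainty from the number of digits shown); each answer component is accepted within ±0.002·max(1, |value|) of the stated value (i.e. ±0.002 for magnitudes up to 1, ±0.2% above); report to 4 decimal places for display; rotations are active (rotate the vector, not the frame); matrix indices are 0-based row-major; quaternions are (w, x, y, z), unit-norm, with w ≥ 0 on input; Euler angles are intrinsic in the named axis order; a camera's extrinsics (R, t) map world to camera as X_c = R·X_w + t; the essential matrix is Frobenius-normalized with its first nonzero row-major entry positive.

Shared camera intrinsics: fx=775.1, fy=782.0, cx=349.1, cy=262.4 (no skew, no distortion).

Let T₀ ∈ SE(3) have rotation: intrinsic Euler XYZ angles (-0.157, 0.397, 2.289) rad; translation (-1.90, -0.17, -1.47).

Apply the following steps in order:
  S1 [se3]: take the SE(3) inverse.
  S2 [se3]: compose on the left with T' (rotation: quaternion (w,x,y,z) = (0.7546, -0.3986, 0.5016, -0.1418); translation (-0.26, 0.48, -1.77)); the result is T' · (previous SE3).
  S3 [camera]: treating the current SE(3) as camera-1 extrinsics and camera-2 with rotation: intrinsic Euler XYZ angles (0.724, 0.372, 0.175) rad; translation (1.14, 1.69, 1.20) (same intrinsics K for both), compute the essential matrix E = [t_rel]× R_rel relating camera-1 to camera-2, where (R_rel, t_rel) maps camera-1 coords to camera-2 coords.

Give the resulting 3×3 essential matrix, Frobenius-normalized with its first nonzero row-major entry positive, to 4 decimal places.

after S1 (invert_se3): R=[-0.6069 0.7835 0.1336; -0.6944 -0.6044 0.3905; 0.3867 0.1442 0.9109], t=(-0.8235, -0.8482, 2.0982)
after S2 (compose_se3): R=[0.1884 0.5955 0.7809; 0.1043 -0.8028 0.5871; 0.9765 -0.0292 -0.2133], t=(1.3472, 1.4046, -0.2332)
after S3 (essential): [0.6574 -0.0969 -0.2359; -0.0410 0.0196 0.0370; -0.2536 -0.3566 -0.5549]

matrix = [0.6574 -0.0969 -0.2359; -0.0410 0.0196 0.0370; -0.2536 -0.3566 -0.5549]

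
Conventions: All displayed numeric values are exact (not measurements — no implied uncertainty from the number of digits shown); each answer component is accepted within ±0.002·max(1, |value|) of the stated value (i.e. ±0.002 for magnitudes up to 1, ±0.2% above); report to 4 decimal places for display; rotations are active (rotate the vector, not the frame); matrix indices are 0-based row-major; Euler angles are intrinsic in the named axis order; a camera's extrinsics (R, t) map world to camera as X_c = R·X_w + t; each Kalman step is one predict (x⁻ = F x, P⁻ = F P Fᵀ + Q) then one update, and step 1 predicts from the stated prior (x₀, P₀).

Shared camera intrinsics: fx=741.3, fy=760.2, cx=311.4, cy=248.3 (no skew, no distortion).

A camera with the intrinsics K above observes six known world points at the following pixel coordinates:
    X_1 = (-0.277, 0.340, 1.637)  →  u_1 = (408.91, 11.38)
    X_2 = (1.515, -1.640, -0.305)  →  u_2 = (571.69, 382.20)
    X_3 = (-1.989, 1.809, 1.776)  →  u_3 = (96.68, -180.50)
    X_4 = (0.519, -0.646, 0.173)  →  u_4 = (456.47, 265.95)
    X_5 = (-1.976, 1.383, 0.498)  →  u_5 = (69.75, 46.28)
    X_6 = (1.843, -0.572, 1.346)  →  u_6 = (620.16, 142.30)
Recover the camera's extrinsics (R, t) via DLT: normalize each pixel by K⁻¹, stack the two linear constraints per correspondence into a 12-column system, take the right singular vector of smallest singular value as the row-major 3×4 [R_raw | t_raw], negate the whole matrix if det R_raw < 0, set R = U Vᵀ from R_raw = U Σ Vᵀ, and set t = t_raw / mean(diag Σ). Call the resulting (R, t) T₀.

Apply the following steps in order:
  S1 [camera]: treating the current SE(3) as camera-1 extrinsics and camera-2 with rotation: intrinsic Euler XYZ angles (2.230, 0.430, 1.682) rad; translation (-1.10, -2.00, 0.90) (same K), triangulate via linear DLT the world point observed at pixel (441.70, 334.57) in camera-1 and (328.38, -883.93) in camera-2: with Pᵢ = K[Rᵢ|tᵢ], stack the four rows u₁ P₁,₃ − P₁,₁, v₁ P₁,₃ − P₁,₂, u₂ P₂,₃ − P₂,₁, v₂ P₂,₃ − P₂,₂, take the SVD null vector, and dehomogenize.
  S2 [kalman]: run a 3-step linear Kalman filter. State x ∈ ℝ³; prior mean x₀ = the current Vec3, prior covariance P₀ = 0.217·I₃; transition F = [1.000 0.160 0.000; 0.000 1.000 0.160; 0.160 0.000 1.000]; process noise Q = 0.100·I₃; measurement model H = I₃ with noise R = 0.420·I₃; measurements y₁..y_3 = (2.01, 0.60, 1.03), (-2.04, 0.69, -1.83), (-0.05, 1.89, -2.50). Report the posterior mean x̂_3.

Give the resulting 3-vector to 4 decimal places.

source (pnp_recover): camera pose = R=[0.7259 -0.5369 0.4299; -0.0566 -0.6696 -0.7406; 0.6855 0.5132 -0.5165], t=(0.3400, -0.1400, 5.8794)
after S1 (triangulate): (-0.1667, -1.1782, 0.1066)
after S2 (kf_track): (-0.3098, 0.6347, -1.1729)

result = (-0.3098, 0.6347, -1.1729)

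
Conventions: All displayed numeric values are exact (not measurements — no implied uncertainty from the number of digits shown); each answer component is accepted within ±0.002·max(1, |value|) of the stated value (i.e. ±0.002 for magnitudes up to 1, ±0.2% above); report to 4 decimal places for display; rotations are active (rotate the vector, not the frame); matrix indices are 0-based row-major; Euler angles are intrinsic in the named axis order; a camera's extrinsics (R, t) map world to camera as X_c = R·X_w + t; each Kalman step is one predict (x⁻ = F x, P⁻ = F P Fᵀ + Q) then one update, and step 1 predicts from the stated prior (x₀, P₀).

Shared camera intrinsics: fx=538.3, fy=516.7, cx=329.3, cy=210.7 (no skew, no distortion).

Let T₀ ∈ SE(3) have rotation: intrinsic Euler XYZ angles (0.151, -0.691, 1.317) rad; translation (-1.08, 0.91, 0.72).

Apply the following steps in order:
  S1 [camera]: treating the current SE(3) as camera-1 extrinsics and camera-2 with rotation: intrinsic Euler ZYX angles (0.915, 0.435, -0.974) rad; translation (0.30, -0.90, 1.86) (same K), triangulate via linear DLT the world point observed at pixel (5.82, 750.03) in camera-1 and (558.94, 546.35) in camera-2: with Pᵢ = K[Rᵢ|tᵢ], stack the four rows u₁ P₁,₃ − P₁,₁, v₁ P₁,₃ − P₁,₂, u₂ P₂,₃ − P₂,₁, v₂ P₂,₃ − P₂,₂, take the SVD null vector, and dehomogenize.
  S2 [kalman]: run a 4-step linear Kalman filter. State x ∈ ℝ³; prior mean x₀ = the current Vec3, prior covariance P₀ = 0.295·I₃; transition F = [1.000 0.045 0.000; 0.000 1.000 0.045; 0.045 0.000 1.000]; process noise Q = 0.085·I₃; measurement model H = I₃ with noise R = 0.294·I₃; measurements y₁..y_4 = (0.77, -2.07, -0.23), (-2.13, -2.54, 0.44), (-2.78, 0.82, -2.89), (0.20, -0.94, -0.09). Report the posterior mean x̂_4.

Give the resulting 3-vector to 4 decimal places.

after S1 (triangulate): (1.7856, -0.1755, 1.2000)
after S2 (kf_track): (-0.7814, -0.8335, -0.6508)

result = (-0.7814, -0.8335, -0.6508)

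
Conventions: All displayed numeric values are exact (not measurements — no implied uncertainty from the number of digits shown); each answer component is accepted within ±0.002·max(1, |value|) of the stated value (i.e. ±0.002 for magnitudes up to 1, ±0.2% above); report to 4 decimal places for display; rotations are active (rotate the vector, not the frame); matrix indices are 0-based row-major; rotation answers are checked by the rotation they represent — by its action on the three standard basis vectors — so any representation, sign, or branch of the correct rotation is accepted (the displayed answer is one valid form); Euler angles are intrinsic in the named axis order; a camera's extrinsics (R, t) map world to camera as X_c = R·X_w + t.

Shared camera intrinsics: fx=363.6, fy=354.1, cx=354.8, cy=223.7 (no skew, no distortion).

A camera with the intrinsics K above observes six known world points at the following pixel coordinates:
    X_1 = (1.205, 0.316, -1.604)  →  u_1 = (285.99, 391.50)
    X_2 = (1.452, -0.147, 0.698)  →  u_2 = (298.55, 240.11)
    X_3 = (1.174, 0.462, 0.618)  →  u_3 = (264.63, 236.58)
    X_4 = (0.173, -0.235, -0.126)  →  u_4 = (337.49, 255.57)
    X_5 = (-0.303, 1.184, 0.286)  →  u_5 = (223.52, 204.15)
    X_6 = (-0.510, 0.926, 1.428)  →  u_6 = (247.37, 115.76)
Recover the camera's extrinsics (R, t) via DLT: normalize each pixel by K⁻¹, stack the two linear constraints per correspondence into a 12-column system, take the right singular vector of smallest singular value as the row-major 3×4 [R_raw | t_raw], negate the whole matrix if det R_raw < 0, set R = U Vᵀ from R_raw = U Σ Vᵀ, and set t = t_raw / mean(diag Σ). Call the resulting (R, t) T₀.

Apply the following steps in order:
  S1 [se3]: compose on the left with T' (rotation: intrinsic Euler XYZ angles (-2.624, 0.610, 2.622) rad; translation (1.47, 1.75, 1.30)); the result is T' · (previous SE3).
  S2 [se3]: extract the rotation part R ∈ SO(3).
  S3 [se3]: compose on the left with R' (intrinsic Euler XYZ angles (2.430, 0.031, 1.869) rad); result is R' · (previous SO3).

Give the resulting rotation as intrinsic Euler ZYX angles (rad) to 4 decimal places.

rotation (euler_zyx) = (-3.0515, -0.3381, -0.4606)

source (pnp_recover): camera pose = R=[-0.3838 -0.9084 -0.1657; 0.4625 -0.0339 -0.8859; 0.7992 -0.4167 0.4332], t=(-0.3901, 0.2201, 4.4815)
after S1 (compose_se3): R=[0.5427 0.4214 0.7266; 0.8093 -0.0308 -0.5866; -0.2248 0.9063 -0.3578], t=(4.2253, 3.8368, -1.5876)
after S2 (rot_of_se3): [0.5427 0.4214 0.7266; 0.8093 -0.0308 -0.5866; -0.2248 0.9063 -0.3578]
after S3 (compose_so3): [-0.9395 -0.0662 0.3360; -0.0849 -0.9054 -0.4159; 0.3317 -0.4193 0.8451]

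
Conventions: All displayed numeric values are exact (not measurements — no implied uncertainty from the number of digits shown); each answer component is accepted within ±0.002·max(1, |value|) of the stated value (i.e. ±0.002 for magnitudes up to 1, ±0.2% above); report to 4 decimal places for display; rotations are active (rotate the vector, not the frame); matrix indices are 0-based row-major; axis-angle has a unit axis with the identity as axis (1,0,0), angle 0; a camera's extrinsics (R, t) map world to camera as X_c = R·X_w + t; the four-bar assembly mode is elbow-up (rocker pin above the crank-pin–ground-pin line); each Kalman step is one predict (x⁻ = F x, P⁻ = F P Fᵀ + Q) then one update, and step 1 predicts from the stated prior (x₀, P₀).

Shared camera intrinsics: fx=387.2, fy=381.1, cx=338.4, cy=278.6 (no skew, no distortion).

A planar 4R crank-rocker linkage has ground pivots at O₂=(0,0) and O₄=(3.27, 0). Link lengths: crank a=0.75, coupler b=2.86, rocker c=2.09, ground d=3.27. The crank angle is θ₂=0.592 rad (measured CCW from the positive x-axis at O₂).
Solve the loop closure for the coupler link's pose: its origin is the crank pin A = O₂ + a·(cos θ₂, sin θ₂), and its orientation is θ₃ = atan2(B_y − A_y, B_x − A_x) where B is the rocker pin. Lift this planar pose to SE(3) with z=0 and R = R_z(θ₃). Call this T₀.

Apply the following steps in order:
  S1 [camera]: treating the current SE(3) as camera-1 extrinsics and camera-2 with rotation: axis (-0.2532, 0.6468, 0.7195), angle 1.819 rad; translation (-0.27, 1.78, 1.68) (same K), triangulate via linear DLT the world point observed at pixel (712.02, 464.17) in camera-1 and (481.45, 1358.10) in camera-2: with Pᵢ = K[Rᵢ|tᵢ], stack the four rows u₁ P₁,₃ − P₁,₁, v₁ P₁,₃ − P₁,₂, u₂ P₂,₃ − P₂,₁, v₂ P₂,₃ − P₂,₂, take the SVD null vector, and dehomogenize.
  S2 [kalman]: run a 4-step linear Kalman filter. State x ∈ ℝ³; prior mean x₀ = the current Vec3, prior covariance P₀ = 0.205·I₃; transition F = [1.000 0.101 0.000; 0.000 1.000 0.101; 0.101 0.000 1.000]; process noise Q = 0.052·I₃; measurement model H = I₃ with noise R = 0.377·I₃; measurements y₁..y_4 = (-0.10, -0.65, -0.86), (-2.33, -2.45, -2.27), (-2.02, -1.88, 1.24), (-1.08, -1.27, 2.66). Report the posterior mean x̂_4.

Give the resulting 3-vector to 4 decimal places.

source (fourbar_fk): coupler pose = R=[0.8172 -0.5763 0.0000; 0.5763 0.8172 0.0000; 0.0000 0.0000 1.0000], t=(0.6224, 0.4185, 0.0000)
after S1 (triangulate): (1.1481, -0.2641, 1.7751)
after S2 (kf_track): (-1.1337, -1.3087, 0.8156)

result = (-1.1337, -1.3087, 0.8156)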